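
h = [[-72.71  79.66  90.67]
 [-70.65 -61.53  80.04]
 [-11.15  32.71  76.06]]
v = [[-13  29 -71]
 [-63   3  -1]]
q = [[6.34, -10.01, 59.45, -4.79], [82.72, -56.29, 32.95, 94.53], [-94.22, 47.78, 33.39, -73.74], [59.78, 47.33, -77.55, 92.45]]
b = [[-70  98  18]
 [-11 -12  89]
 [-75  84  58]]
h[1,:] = [-70.65, -61.53, 80.04]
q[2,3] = -73.74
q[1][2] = 32.95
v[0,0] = -13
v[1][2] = -1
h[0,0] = -72.71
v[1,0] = -63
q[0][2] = 59.45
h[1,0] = -70.65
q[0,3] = -4.79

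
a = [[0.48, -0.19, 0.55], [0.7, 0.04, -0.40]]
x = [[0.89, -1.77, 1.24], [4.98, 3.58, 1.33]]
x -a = [[0.41, -1.58, 0.69],[4.28, 3.54, 1.73]]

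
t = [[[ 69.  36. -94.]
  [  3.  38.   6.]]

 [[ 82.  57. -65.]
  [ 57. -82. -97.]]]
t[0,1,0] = 3.0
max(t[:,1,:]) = 57.0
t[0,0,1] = 36.0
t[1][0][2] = -65.0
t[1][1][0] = 57.0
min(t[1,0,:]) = -65.0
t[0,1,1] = 38.0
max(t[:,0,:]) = 82.0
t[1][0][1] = 57.0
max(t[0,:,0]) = 69.0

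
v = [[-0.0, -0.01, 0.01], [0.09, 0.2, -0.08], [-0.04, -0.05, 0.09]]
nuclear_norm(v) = 0.32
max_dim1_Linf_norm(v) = 0.2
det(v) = 0.00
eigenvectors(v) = [[-0.06, 0.91, 0.07], [0.94, -0.32, 0.46], [-0.34, 0.24, 0.88]]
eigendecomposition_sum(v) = [[-0.01, -0.01, 0.01], [0.1, 0.19, -0.11], [-0.03, -0.07, 0.04]] + [[0.01, 0.00, -0.0], [-0.00, -0.0, 0.0], [0.00, 0.0, -0.0]] + [[-0.00, 0.00, 0.00], [-0.0, 0.01, 0.03], [-0.01, 0.02, 0.05]]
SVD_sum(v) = [[-0.0,-0.01,0.01], [0.09,0.19,-0.10], [-0.04,-0.08,0.04]] + [[-0.00, 0.00, 0.0], [-0.0, 0.01, 0.02], [-0.0, 0.03, 0.05]] + [[0.01,-0.0,0.00], [0.0,-0.0,0.0], [-0.0,0.0,-0.00]]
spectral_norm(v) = 0.25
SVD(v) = [[-0.05,0.06,1.00], [0.92,0.38,0.02], [-0.38,0.92,-0.08]] @ diag([0.25133427921405405, 0.06083500713715283, 0.005493814574086991]) @ [[0.39, 0.81, -0.43],[-0.04, 0.48, 0.87],[0.92, -0.32, 0.22]]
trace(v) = 0.29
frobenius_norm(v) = 0.26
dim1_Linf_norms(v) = [0.01, 0.2, 0.09]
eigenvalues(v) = [0.22, 0.01, 0.06]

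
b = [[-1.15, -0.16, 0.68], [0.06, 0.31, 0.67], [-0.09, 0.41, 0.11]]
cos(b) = [[0.43, -0.19, 0.36], [0.05, 0.83, -0.15], [-0.05, -0.09, 0.89]]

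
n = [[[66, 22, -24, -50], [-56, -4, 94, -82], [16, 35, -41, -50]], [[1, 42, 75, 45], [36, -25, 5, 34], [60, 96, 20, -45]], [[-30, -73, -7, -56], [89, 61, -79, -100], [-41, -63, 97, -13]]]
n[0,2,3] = -50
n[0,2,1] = 35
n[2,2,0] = -41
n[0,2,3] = -50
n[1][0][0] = 1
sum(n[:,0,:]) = 11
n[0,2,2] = -41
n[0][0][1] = 22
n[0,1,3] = -82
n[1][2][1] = 96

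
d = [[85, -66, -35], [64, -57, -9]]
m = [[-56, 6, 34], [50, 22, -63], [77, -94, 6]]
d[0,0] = 85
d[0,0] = 85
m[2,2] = 6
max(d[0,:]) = 85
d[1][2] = -9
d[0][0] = 85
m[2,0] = 77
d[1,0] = 64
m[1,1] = 22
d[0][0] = 85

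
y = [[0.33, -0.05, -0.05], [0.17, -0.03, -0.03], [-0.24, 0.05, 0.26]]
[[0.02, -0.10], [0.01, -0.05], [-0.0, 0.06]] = y@ [[0.11, -0.32],[0.30, 0.01],[0.03, -0.07]]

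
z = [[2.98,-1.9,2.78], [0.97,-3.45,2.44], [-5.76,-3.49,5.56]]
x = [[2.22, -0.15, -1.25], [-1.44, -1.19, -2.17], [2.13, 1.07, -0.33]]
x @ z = [[13.67, 0.66, -1.14], [7.05, 14.41, -18.97], [9.29, -6.59, 6.70]]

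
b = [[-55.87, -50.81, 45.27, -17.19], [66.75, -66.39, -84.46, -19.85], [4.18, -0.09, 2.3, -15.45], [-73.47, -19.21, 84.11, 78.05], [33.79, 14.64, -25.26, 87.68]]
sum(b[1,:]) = -103.94999999999999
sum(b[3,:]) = 69.47999999999999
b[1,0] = 66.75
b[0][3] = -17.19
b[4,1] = 14.64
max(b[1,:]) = 66.75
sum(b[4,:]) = 110.85000000000001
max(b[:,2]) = 84.11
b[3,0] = -73.47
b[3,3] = 78.05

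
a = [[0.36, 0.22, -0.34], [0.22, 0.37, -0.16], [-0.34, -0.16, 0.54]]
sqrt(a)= [[0.50, 0.18, -0.28],[0.18, 0.57, -0.09],[-0.28, -0.09, 0.68]]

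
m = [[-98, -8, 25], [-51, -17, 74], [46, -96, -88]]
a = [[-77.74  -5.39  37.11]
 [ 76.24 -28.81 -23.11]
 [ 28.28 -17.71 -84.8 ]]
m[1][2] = 74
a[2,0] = 28.28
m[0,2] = 25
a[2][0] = 28.28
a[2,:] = [28.28, -17.71, -84.8]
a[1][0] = 76.24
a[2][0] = 28.28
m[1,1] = -17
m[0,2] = 25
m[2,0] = 46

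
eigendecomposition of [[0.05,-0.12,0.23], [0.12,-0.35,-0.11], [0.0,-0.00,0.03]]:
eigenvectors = [[0.95, 0.32, 0.96], [0.32, 0.95, 0.28], [0.00, 0.00, 0.06]]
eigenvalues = [0.01, -0.31, 0.03]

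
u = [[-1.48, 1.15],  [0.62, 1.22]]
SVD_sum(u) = [[-1.22,1.38],  [-0.33,0.38]] + [[-0.26,-0.23], [0.95,0.84]]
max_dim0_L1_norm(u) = 2.37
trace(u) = -0.26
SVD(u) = [[-0.96, -0.26], [-0.26, 0.96]] @ diag([1.9093952634964406, 1.3190563777706235]) @ [[0.66, -0.75], [0.75, 0.66]]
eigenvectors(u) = [[-0.98,-0.36], [0.21,-0.93]]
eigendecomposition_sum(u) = [[-1.59, 0.62], [0.34, -0.13]] + [[0.11, 0.53], [0.28, 1.35]]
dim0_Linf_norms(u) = [1.48, 1.22]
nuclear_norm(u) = 3.23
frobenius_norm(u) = 2.32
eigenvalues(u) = [-1.72, 1.46]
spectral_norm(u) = 1.91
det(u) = -2.52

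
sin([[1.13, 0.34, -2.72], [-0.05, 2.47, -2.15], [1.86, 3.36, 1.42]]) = [[7.11, 10.91, -0.34], [4.94, 8.65, 2.39], [1.05, -4.76, 16.07]]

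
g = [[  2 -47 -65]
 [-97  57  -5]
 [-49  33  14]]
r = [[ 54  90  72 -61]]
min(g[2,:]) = -49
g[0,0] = 2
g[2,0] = -49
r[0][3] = -61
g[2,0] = -49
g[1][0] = -97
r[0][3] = -61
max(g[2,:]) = 33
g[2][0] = -49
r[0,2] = 72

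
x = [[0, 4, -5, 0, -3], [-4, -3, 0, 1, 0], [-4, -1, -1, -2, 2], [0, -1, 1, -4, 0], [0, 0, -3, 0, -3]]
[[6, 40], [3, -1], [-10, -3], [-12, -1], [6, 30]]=x @ [[0, 0], [0, 0], [0, -5], [3, -1], [-2, -5]]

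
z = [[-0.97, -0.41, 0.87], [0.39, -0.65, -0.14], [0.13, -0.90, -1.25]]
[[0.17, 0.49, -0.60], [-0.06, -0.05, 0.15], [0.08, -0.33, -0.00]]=z@[[-0.23, -0.18, 0.55], [-0.03, -0.10, 0.11], [-0.07, 0.32, -0.02]]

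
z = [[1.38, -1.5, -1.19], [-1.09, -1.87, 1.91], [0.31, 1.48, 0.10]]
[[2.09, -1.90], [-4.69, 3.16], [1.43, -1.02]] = z @ [[1.51, -1.46], [0.71, -0.41], [-0.9, 0.42]]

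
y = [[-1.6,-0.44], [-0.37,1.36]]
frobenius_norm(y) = 2.18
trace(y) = -0.24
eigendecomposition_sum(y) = [[-1.62, -0.24],[-0.2, -0.03]] + [[0.02,  -0.2], [-0.17,  1.39]]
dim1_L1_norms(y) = [2.04, 1.73]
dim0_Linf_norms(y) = [1.6, 1.36]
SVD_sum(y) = [[-1.6, -0.45], [0.01, 0.00]] + [[-0.0, 0.01],[-0.38, 1.36]]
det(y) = -2.34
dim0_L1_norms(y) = [1.97, 1.8]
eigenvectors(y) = [[-0.99, 0.14], [-0.12, -0.99]]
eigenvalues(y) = [-1.65, 1.41]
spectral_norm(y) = 1.66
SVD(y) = [[-1.00,  0.01], [0.01,  1.0]] @ diag([1.6594135687616947, 1.4094135687616949]) @ [[0.96, 0.27],[-0.27, 0.96]]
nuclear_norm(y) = 3.07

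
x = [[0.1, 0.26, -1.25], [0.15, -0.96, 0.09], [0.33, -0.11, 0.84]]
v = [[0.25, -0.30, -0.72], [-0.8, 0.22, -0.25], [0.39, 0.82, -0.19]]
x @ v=[[-0.67, -1.00, 0.1], [0.84, -0.18, 0.11], [0.50, 0.57, -0.37]]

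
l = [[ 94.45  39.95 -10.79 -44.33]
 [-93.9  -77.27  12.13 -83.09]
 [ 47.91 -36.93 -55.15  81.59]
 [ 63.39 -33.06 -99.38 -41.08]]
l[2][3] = 81.59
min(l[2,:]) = -55.15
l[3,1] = -33.06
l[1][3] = -83.09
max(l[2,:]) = 81.59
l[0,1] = 39.95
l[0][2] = -10.79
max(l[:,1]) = 39.95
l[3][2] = -99.38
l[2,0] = 47.91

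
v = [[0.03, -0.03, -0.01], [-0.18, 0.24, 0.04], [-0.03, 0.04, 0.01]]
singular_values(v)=[0.31, 0.01, 0.0]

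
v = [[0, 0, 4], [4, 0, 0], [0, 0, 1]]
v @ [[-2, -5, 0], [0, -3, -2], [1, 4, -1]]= [[4, 16, -4], [-8, -20, 0], [1, 4, -1]]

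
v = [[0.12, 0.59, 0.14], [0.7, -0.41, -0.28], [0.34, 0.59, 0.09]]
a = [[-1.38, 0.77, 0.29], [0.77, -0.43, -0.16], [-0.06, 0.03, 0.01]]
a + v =[[-1.26,1.36,0.43], [1.47,-0.84,-0.44], [0.28,0.62,0.10]]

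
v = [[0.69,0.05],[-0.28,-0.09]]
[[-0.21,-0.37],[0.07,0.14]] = v@[[-0.31,-0.55], [0.14,0.21]]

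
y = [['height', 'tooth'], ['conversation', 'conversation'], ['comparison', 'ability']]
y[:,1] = ['tooth', 'conversation', 'ability']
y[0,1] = 'tooth'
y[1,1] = 'conversation'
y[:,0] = ['height', 'conversation', 'comparison']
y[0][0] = 'height'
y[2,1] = 'ability'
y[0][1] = 'tooth'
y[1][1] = 'conversation'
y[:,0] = ['height', 'conversation', 'comparison']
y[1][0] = 'conversation'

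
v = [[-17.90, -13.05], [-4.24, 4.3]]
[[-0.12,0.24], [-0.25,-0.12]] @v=[[1.13, 2.60], [4.98, 2.75]]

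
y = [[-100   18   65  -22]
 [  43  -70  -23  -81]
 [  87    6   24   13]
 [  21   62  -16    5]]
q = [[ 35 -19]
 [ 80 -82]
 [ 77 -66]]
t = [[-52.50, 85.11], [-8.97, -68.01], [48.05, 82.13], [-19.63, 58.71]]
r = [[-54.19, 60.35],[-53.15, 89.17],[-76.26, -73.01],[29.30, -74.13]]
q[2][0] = 77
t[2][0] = 48.05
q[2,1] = -66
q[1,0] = 80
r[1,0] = -53.15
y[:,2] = [65, -23, 24, -16]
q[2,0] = 77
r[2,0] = -76.26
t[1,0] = -8.97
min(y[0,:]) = -100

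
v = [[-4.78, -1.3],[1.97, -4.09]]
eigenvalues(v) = [(-4.43+1.56j), (-4.43-1.56j)]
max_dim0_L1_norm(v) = 6.75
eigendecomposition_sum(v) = [[(-2.39+0.29j), (-0.65-1.84j)], [(0.98+2.8j), (-2.04+1.27j)]] + [[-2.39-0.29j, (-0.65+1.84j)], [0.98-2.80j, -2.04-1.27j]]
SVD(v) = [[-0.85, 0.53], [0.53, 0.85]] @ diag([5.207664689508644, 4.245895486425076]) @ [[0.98, -0.21], [-0.21, -0.98]]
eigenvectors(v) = [[0.14-0.62j, (0.14+0.62j)],[-0.78+0.00j, (-0.78-0j)]]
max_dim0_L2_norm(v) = 5.17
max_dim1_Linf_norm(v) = 4.78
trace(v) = -8.87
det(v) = 22.11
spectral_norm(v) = 5.21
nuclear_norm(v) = 9.45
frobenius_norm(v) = 6.72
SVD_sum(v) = [[-4.31,0.91], [2.71,-0.58]] + [[-0.47,-2.21], [-0.74,-3.51]]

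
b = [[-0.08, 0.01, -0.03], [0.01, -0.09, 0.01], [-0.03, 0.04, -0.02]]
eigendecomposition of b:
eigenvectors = [[-0.36,-0.83,-0.67], [0.07,-0.56,0.57], [0.93,-0.04,-0.48]]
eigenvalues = [-0.01, -0.07, -0.11]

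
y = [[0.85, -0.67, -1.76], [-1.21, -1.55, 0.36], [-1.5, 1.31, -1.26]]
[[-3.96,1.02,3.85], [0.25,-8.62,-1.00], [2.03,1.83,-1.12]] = y @ [[-1.33,2.44,1.28], [1.15,3.49,-0.66], [1.17,-0.73,-1.32]]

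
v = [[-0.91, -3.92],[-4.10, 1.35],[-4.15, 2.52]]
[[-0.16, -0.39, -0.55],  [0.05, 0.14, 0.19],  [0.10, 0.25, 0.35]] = v @ [[0.0,0.0,0.00], [0.04,0.1,0.14]]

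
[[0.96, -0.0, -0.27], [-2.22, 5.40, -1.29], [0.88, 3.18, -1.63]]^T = [[0.96, -2.22, 0.88], [-0.00, 5.40, 3.18], [-0.27, -1.29, -1.63]]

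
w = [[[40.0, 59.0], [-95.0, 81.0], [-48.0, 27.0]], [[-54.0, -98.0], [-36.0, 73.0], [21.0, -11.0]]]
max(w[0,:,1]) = 81.0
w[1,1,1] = 73.0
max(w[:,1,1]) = 81.0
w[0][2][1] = 27.0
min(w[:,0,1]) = -98.0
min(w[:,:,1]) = -98.0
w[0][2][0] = -48.0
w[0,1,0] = -95.0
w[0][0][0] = 40.0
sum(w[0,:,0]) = -103.0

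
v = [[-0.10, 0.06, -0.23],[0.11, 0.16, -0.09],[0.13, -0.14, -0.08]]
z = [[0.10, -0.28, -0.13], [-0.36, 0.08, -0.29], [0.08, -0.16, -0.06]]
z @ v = [[-0.06, -0.02, 0.01], [0.01, 0.03, 0.1], [-0.03, -0.01, 0.00]]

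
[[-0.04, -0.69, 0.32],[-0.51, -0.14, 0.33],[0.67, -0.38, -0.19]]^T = [[-0.04, -0.51, 0.67], [-0.69, -0.14, -0.38], [0.32, 0.33, -0.19]]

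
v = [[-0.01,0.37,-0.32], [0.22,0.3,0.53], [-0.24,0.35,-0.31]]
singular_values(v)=[0.76, 0.57, 0.15]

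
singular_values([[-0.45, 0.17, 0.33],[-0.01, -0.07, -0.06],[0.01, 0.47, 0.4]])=[0.76, 0.39, 0.0]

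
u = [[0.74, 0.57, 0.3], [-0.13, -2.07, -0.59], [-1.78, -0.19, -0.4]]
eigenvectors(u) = [[-0.32, -0.18, 0.19],[-0.22, -0.26, -0.98],[0.92, 0.95, 0.1]]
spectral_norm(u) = 2.43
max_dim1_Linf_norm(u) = 2.07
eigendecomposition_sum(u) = [[0.63, 0.14, 0.16], [0.43, 0.1, 0.11], [-1.83, -0.41, -0.47]] + [[0.00, 0.00, 0.0], [0.0, 0.0, 0.0], [-0.01, -0.00, -0.00]] + [[0.11, 0.43, 0.14], [-0.56, -2.17, -0.70], [0.06, 0.22, 0.07]]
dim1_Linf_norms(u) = [0.74, 2.07, 1.78]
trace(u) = -1.73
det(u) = 0.00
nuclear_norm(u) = 4.18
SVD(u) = [[-0.38, -0.17, 0.91], [0.78, -0.59, 0.22], [0.5, 0.79, 0.36]] @ diag([2.4316131604786335, 1.7504734802509805, 0.00018090089035834432]) @ [[-0.52,-0.79,-0.32],[-0.83,0.55,-0.01],[0.19,0.26,-0.95]]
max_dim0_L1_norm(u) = 2.83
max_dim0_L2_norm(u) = 2.16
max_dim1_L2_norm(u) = 2.16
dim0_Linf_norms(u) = [1.78, 2.07, 0.59]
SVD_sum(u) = [[0.49, 0.74, 0.30], [-0.99, -1.50, -0.6], [-0.63, -0.95, -0.38]] + [[0.25, -0.17, 0.0], [0.86, -0.57, 0.01], [-1.15, 0.76, -0.02]] + [[0.00,  0.00,  -0.00], [0.0,  0.0,  -0.0], [0.0,  0.0,  -0.00]]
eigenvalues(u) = [0.26, -0.0, -1.98]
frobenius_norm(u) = 3.00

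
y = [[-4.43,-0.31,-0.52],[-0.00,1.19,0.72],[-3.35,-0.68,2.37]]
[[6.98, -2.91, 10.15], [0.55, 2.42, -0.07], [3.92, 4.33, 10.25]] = y@ [[-1.58,0.33,-2.35], [0.69,0.55,-0.57], [-0.38,2.45,0.84]]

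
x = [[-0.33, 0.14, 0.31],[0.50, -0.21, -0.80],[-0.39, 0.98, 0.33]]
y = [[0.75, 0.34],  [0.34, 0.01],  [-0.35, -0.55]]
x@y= [[-0.31, -0.28], [0.58, 0.61], [-0.07, -0.30]]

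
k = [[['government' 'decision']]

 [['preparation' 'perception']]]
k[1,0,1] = 'perception'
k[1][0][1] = 'perception'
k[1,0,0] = 'preparation'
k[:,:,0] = [['government'], ['preparation']]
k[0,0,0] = 'government'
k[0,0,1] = 'decision'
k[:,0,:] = [['government', 'decision'], ['preparation', 'perception']]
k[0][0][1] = 'decision'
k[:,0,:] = [['government', 'decision'], ['preparation', 'perception']]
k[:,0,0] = ['government', 'preparation']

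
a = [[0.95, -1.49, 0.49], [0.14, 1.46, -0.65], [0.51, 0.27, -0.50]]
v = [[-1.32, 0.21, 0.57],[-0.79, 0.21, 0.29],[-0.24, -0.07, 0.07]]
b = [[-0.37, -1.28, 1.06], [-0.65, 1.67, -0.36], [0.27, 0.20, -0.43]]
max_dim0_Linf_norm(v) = 1.32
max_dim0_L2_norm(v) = 1.56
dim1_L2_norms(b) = [1.7, 1.83, 0.55]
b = a + v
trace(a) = 1.91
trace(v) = -1.04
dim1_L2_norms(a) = [1.83, 1.6, 0.76]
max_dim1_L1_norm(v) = 2.1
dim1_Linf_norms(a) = [1.49, 1.46, 0.51]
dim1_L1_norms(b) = [2.71, 2.68, 0.9]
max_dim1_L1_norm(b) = 2.71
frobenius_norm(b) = 2.56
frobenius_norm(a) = 2.55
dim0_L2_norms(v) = [1.56, 0.31, 0.64]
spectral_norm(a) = 2.33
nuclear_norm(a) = 3.55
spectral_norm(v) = 1.71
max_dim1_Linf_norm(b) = 1.67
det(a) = -0.48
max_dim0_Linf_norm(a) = 1.49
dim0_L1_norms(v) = [2.35, 0.49, 0.93]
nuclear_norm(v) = 1.89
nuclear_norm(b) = 3.40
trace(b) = 0.87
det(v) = 0.01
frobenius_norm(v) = 1.71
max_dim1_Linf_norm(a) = 1.49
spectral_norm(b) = 2.35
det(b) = 0.11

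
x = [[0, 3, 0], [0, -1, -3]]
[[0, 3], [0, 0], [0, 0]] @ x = [[0, -3, -9], [0, 0, 0], [0, 0, 0]]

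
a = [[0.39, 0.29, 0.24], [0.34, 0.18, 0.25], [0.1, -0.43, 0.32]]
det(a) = 0.00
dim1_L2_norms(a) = [0.54, 0.46, 0.55]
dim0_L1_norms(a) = [0.83, 0.9, 0.81]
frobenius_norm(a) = 0.90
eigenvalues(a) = [0j, (0.44+0.2j), (0.44-0.2j)]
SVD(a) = [[-0.76, -0.14, -0.64], [-0.65, 0.03, 0.76], [-0.08, 0.99, -0.11]] @ diag([0.7084241138485409, 0.5474780452179454, 0.0017506919337560909]) @ [[-0.74, -0.42, -0.52], [0.10, -0.84, 0.53], [-0.67, 0.34, 0.66]]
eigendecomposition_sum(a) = [[0.00+0.00j, -0.00+0.00j, 0j], [-0.00+0.00j, 0.00+0.00j, (-0+0j)], [-0.00+0.00j, 0j, -0.00+0.00j]] + [[(0.19-0.26j), (0.15+0.17j), 0.12-0.35j], [0.17-0.17j, (0.09+0.14j), 0.13-0.24j], [0.05+0.31j, -0.22-0.01j, 0.16+0.32j]] + [[0.19+0.26j,0.15-0.17j,0.12+0.35j], [(0.17+0.17j),0.09-0.14j,0.13+0.24j], [0.05-0.31j,-0.22+0.01j,(0.16-0.32j)]]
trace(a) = 0.89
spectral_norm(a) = 0.71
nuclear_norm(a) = 1.26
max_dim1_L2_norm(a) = 0.55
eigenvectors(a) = [[-0.67+0.00j, (0.64+0j), 0.64-0.00j], [(0.34+0j), 0.47+0.07j, 0.47-0.07j], [0.67+0.00j, -0.42+0.44j, -0.42-0.44j]]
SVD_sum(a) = [[0.40, 0.23, 0.28], [0.34, 0.19, 0.24], [0.04, 0.02, 0.03]] + [[-0.01, 0.06, -0.04], [0.00, -0.02, 0.01], [0.06, -0.45, 0.29]] + [[0.0,-0.0,-0.00], [-0.00,0.0,0.0], [0.0,-0.00,-0.00]]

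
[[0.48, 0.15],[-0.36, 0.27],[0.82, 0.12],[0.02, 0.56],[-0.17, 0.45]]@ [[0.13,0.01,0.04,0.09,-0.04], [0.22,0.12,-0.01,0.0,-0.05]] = [[0.1,  0.02,  0.02,  0.04,  -0.03], [0.01,  0.03,  -0.02,  -0.03,  0.00], [0.13,  0.02,  0.03,  0.07,  -0.04], [0.13,  0.07,  -0.00,  0.00,  -0.03], [0.08,  0.05,  -0.01,  -0.02,  -0.02]]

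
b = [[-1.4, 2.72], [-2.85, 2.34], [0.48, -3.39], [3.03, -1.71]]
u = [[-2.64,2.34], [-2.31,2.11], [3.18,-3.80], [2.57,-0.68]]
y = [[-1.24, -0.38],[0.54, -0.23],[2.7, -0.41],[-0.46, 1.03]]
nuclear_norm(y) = 4.20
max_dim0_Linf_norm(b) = 3.39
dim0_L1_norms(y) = [4.94, 2.05]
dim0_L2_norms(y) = [3.05, 1.19]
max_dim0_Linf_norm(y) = 2.7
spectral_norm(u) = 7.20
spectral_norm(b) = 6.41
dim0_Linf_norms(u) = [3.18, 3.8]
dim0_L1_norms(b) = [7.76, 10.16]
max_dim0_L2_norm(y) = 3.05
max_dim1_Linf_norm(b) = 3.39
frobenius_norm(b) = 6.84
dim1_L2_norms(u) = [3.53, 3.13, 4.96, 2.66]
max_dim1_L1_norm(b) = 5.19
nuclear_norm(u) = 8.60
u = y + b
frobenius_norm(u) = 7.34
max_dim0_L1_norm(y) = 4.94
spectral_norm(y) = 3.09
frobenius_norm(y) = 3.28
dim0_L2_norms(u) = [5.39, 4.98]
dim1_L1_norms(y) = [1.62, 0.77, 3.11, 1.49]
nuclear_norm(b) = 8.79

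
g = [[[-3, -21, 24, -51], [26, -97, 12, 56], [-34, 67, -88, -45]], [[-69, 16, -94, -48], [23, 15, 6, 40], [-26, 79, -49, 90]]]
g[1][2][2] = -49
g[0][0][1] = -21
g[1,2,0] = -26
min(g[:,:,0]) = -69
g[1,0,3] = -48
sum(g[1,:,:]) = -17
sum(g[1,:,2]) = -137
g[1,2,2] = -49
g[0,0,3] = -51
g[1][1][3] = 40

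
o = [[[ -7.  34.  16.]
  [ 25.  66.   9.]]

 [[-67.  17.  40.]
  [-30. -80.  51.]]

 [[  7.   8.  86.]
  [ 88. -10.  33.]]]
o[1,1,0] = -30.0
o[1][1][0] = -30.0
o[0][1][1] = 66.0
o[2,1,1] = -10.0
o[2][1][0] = 88.0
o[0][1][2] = 9.0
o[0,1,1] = 66.0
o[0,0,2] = 16.0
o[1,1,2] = 51.0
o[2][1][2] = 33.0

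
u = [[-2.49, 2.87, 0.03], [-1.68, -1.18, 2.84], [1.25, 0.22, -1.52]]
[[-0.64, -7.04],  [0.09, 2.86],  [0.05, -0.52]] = u @ [[-0.8,0.13], [-0.91,-2.34], [-0.82,0.11]]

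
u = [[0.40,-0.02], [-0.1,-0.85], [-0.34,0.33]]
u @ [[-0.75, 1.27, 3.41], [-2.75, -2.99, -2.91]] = [[-0.25, 0.57, 1.42],[2.41, 2.41, 2.13],[-0.65, -1.42, -2.12]]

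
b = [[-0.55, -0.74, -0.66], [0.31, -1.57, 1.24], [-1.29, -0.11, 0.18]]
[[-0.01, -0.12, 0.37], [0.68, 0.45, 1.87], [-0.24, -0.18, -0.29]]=b @ [[0.23, 0.17, 0.34],[-0.28, -0.12, -0.95],[0.14, 0.17, 0.22]]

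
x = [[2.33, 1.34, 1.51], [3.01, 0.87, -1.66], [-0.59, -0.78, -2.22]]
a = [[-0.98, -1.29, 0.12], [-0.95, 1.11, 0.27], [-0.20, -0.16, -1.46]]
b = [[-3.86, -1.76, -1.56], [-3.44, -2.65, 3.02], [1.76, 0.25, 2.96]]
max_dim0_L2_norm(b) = 5.46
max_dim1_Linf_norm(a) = 1.46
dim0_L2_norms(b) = [5.46, 3.19, 4.51]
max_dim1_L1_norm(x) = 5.54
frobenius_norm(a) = 2.65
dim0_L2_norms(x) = [3.85, 1.78, 3.16]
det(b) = -0.02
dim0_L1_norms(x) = [5.93, 2.99, 5.39]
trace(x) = 0.98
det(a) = 3.45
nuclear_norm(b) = 10.86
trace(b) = -3.55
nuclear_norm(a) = 4.56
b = x @ a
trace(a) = -1.33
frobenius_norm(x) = 5.29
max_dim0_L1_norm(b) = 9.06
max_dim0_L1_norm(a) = 2.56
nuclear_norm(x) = 7.42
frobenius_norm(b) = 7.77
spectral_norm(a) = 1.77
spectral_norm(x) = 4.19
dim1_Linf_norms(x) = [2.33, 3.01, 2.22]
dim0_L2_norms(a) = [1.38, 1.71, 1.49]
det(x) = -0.02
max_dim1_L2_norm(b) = 5.29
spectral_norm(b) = 6.26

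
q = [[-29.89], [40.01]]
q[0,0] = -29.89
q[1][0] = 40.01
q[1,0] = 40.01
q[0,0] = -29.89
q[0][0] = -29.89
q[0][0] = -29.89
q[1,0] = 40.01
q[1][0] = 40.01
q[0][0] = -29.89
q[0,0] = -29.89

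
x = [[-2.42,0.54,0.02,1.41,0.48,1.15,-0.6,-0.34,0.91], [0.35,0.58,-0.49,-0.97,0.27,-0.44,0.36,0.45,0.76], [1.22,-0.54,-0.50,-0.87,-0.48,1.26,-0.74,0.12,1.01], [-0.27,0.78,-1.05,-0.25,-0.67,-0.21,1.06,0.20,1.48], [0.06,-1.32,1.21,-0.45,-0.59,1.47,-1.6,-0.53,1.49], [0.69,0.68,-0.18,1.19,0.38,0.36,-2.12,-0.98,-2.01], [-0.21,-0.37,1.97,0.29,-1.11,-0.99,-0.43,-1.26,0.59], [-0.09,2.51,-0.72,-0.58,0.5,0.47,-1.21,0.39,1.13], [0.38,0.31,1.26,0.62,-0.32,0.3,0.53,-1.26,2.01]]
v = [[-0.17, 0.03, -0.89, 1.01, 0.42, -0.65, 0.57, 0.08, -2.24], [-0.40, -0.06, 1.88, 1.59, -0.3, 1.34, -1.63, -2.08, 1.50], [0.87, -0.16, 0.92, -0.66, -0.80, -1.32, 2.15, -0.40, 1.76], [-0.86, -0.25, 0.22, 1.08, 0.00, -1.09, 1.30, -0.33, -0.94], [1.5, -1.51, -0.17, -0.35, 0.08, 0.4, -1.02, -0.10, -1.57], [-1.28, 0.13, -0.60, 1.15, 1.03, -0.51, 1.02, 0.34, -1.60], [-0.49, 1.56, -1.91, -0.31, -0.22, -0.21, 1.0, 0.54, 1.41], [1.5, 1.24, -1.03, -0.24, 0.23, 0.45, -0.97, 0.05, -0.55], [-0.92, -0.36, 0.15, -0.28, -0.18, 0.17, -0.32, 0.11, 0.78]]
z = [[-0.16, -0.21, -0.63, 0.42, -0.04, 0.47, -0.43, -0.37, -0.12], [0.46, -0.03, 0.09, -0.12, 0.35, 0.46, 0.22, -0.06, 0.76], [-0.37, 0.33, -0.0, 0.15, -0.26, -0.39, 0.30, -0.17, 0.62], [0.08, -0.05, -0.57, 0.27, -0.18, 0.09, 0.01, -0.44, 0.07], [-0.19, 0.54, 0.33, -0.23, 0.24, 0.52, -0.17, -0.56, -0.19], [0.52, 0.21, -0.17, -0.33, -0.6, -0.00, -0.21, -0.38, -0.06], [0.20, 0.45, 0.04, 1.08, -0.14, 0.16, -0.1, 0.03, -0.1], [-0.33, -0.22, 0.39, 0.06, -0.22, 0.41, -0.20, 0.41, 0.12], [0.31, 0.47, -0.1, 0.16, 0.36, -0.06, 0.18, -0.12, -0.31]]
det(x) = 2.22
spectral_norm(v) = 5.15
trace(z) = 0.32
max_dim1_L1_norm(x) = 8.72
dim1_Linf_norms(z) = [0.63, 0.76, 0.62, 0.57, 0.56, 0.6, 1.08, 0.41, 0.47]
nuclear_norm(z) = 8.11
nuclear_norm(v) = 20.48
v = z @ x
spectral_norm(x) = 4.53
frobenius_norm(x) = 8.73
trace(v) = 3.17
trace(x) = -0.85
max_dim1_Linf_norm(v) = 2.24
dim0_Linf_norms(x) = [2.42, 2.51, 1.97, 1.41, 1.11, 1.47, 2.12, 1.26, 2.01]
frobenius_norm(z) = 3.02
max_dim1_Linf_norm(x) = 2.51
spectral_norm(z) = 1.50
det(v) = -0.33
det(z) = -0.04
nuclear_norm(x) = 21.73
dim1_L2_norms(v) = [2.79, 4.16, 3.51, 2.43, 2.89, 2.89, 3.13, 2.53, 1.36]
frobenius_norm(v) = 8.84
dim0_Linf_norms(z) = [0.52, 0.54, 0.63, 1.08, 0.6, 0.52, 0.43, 0.56, 0.76]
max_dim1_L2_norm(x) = 3.49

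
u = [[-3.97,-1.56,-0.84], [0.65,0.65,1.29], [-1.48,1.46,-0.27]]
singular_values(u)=[4.58, 1.92, 1.05]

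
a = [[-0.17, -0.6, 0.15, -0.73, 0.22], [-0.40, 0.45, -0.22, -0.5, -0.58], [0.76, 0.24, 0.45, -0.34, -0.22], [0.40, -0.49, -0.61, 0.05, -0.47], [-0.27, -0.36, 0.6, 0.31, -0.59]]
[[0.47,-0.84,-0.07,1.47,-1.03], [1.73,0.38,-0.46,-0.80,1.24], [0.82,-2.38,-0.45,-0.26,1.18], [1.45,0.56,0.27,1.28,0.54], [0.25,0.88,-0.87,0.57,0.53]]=a @ [[0.36, -1.84, 0.2, 0.24, 0.64], [-0.12, -0.48, -0.09, -2.16, 1.01], [-0.68, -1.10, -0.79, -0.15, 0.08], [-1.35, 1.54, 0.18, -0.35, -0.08], [-1.91, -0.67, 0.73, -0.10, -1.76]]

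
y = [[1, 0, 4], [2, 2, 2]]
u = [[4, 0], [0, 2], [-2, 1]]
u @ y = [[4, 0, 16], [4, 4, 4], [0, 2, -6]]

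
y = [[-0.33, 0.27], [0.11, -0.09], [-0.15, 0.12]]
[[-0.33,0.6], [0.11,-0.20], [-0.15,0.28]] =y@[[1.93, -3.48], [1.13, -2.04]]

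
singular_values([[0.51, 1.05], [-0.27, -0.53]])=[1.31, 0.01]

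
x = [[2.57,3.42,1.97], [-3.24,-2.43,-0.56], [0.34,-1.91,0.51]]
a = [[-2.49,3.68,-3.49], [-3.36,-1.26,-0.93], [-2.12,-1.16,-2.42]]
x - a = [[5.06, -0.26, 5.46], [0.12, -1.17, 0.37], [2.46, -0.75, 2.93]]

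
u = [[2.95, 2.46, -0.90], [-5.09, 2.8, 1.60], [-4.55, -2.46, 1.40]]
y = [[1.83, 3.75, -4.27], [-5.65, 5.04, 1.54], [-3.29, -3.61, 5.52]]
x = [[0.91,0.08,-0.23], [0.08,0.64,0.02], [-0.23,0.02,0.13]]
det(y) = 1.14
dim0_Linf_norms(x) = [0.91, 0.64, 0.23]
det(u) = 0.06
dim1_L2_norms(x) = [0.94, 0.65, 0.26]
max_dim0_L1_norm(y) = 12.4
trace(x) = 1.68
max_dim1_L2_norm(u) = 6.03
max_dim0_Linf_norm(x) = 0.91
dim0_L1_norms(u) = [12.59, 7.72, 3.9]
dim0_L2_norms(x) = [0.94, 0.65, 0.26]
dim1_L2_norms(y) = [5.97, 7.73, 7.37]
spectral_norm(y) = 9.50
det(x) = 0.04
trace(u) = 7.15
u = y @ x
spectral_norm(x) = 0.99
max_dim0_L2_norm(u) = 7.44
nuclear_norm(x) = 1.68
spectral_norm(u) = 7.82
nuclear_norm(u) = 12.23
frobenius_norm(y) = 12.23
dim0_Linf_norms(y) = [5.65, 5.04, 5.52]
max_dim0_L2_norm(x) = 0.94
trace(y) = 12.39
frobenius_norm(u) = 8.98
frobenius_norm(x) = 1.17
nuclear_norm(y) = 17.22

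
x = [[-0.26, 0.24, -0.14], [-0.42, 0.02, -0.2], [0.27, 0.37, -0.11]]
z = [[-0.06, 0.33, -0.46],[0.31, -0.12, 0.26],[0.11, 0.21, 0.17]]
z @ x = [[-0.25, -0.18, -0.01], [0.04, 0.17, -0.05], [-0.07, 0.09, -0.08]]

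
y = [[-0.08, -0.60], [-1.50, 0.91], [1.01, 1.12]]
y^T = [[-0.08, -1.5, 1.01], [-0.60, 0.91, 1.12]]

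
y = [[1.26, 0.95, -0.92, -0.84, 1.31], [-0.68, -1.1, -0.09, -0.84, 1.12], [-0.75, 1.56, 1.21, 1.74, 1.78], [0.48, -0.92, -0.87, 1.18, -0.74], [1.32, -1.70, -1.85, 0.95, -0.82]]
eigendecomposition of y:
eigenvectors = [[0.88+0.00j,-0.45-0.19j,(-0.45+0.19j),(-0.55-0.22j),-0.55+0.22j], [-0.07+0.00j,(0.1-0.22j),0.10+0.22j,0.24-0.15j,(0.24+0.15j)], [0.18+0.00j,(-0.72+0j),-0.72-0.00j,-0.71+0.00j,-0.71-0.00j], [(0.05+0j),(0.08-0.2j),0.08+0.20j,(0.01-0.15j),(0.01+0.15j)], [0.42+0.00j,(0.13-0.34j),(0.13+0.34j),(-0-0.2j),-0.00+0.20j]]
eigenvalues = [(1.56+0j), 1.59j, -1.59j, (0.08+0.98j), (0.08-0.98j)]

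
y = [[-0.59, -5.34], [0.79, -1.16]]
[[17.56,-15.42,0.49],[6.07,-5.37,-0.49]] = y@[[2.45, -2.2, -0.65], [-3.56, 3.13, -0.02]]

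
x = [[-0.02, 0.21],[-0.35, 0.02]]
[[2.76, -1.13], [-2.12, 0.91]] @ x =[[0.34, 0.56],[-0.28, -0.43]]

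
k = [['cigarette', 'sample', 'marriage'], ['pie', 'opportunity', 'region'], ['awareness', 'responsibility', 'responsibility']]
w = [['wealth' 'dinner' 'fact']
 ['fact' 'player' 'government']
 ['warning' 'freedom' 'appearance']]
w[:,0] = ['wealth', 'fact', 'warning']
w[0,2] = 'fact'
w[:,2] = ['fact', 'government', 'appearance']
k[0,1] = 'sample'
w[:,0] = ['wealth', 'fact', 'warning']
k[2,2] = 'responsibility'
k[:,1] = ['sample', 'opportunity', 'responsibility']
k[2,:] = ['awareness', 'responsibility', 'responsibility']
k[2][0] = 'awareness'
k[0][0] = 'cigarette'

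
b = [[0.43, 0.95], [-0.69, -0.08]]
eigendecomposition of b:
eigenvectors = [[0.76+0.00j, (0.76-0j)], [-0.20+0.62j, (-0.2-0.62j)]]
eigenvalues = [(0.18+0.77j), (0.18-0.77j)]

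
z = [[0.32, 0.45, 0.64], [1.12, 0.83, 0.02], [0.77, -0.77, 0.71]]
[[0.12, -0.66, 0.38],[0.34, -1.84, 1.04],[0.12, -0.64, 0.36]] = z@ [[0.24, -1.28, 0.72], [0.09, -0.49, 0.28], [0.01, -0.04, 0.03]]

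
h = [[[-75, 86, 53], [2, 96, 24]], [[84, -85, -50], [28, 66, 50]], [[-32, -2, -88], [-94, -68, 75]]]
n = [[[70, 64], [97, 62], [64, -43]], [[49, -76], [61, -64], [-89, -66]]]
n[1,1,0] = 61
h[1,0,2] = -50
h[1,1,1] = 66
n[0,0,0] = 70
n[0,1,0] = 97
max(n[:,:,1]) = 64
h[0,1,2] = 24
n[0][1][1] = 62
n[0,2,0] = 64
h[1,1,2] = 50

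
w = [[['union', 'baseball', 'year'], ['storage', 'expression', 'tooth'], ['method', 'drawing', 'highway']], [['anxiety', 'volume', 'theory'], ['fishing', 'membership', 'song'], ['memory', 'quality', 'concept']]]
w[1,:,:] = [['anxiety', 'volume', 'theory'], ['fishing', 'membership', 'song'], ['memory', 'quality', 'concept']]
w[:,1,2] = ['tooth', 'song']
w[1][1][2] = 'song'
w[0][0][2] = 'year'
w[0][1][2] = 'tooth'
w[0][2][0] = 'method'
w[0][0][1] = 'baseball'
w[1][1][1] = 'membership'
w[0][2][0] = 'method'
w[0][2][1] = 'drawing'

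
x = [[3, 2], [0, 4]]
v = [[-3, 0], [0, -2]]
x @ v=[[-9, -4], [0, -8]]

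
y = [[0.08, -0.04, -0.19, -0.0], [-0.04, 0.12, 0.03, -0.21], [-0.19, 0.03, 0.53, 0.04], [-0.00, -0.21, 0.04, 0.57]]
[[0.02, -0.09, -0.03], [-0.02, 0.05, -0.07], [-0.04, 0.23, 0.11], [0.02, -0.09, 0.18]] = y@[[0.43, 0.09, 0.23], [0.01, 0.14, -0.12], [0.07, 0.46, 0.28], [0.04, -0.13, 0.26]]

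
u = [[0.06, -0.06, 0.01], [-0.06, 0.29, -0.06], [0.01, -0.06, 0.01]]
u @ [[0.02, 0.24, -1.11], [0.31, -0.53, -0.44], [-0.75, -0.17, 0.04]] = [[-0.02, 0.04, -0.04], [0.13, -0.16, -0.06], [-0.03, 0.03, 0.02]]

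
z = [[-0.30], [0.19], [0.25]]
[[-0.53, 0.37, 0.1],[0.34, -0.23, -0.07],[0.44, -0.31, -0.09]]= z@[[1.78, -1.23, -0.35]]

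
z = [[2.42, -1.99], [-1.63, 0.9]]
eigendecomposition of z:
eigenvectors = [[0.86,0.59],[-0.51,0.81]]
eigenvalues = [3.61, -0.29]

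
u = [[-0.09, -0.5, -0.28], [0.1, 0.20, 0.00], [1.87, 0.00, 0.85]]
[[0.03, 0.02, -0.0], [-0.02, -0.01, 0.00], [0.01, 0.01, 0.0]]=u @[[-0.01, -0.01, 0.0],[-0.07, -0.06, 0.01],[0.03, 0.03, -0.00]]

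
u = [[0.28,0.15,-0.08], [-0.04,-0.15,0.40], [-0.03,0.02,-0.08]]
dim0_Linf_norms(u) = [0.28, 0.15, 0.4]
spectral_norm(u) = 0.48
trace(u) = 0.05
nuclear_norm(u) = 0.75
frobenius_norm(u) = 0.55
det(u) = -0.00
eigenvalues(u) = [0.26, 0.01, -0.22]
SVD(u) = [[-0.48, -0.87, 0.13],[0.87, -0.45, 0.22],[-0.14, 0.22, 0.97]] @ diag([0.47529281569017645, 0.2704883821289865, 0.005724900570967883]) @ [[-0.35, -0.43, 0.83], [-0.86, -0.22, -0.47], [-0.38, 0.88, 0.29]]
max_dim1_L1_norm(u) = 0.59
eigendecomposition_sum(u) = [[0.29,0.11,0.06], [-0.06,-0.02,-0.01], [-0.03,-0.01,-0.01]] + [[-0.0, -0.00, -0.01],[0.00, 0.01, 0.02],[0.0, 0.0, 0.01]] + [[-0.0, 0.04, -0.13], [0.01, -0.13, 0.39], [-0.0, 0.03, -0.08]]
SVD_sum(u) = [[0.08,0.10,-0.19], [-0.14,-0.18,0.34], [0.02,0.03,-0.05]] + [[0.2, 0.05, 0.11], [0.1, 0.03, 0.06], [-0.05, -0.01, -0.03]] + [[-0.00, 0.0, 0.0],[-0.0, 0.00, 0.0],[-0.0, 0.00, 0.0]]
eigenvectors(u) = [[-0.98, -0.39, 0.31],[0.19, 0.87, -0.93],[0.1, 0.31, 0.20]]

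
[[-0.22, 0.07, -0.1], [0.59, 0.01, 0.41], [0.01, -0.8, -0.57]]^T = [[-0.22, 0.59, 0.01], [0.07, 0.01, -0.8], [-0.1, 0.41, -0.57]]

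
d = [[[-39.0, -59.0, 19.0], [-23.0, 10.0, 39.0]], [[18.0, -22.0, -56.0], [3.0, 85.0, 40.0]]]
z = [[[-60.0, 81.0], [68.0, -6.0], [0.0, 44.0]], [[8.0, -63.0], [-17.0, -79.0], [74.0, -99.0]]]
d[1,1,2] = 40.0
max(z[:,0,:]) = 81.0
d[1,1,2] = 40.0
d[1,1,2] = 40.0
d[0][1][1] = 10.0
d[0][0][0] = -39.0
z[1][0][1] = -63.0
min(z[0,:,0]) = -60.0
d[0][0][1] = -59.0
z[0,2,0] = 0.0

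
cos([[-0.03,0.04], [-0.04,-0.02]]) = [[1.00, 0.00], [-0.00, 1.0]]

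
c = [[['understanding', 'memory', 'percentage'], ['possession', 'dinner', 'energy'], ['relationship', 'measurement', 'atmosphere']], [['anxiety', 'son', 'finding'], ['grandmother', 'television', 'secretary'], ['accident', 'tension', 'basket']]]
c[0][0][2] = 'percentage'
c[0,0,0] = 'understanding'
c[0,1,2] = 'energy'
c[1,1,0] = 'grandmother'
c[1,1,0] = 'grandmother'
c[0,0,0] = 'understanding'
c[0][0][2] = 'percentage'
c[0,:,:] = [['understanding', 'memory', 'percentage'], ['possession', 'dinner', 'energy'], ['relationship', 'measurement', 'atmosphere']]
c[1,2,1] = 'tension'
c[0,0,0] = 'understanding'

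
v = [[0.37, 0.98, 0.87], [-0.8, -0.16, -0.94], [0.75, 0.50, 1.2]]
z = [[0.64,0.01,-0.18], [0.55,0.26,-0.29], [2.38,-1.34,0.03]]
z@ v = [[0.09, 0.54, 0.33], [-0.22, 0.35, -0.11], [1.98, 2.56, 3.37]]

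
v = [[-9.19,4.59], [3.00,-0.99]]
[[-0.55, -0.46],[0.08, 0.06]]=v @ [[-0.04, -0.04], [-0.2, -0.18]]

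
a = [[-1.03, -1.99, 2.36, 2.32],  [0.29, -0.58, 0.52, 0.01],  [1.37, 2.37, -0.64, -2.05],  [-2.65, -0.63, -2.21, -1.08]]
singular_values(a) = [5.21, 3.78, 0.71, 0.56]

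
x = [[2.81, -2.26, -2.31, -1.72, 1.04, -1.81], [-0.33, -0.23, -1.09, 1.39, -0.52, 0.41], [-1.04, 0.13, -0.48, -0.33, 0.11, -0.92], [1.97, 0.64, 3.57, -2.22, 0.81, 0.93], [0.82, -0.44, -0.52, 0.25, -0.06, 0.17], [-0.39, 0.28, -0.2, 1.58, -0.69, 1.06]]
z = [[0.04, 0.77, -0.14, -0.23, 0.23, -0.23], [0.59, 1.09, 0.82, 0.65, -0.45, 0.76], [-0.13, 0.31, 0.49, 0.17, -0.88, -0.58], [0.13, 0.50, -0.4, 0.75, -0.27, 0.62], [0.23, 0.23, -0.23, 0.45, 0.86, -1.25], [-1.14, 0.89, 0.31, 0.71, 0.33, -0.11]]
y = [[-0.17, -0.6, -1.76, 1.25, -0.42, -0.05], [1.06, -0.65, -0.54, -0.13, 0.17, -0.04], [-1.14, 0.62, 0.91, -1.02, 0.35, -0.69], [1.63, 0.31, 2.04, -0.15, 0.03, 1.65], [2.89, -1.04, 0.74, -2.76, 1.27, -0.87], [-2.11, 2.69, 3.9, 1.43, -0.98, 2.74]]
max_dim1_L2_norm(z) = 1.85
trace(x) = 0.88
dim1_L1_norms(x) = [11.95, 3.97, 3.01, 10.14, 2.26, 4.2]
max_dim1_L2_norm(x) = 5.07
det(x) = -0.00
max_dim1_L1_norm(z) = 4.36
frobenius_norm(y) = 8.85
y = z @ x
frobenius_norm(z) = 3.55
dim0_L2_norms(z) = [1.32, 1.72, 1.11, 1.33, 1.4, 1.71]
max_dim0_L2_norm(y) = 4.91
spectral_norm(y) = 6.92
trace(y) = 3.95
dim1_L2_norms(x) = [5.07, 1.93, 1.52, 4.85, 1.11, 2.09]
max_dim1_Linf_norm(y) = 3.9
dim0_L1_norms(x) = [7.36, 3.98, 8.17, 7.49, 3.23, 5.3]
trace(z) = 3.12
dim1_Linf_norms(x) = [2.81, 1.39, 1.04, 3.57, 0.82, 1.58]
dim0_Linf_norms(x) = [2.81, 2.26, 3.57, 2.22, 1.04, 1.81]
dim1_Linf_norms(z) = [0.77, 1.09, 0.88, 0.75, 1.25, 1.14]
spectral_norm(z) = 2.23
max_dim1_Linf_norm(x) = 3.57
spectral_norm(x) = 5.35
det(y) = 0.00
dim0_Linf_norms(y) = [2.89, 2.69, 3.9, 2.76, 1.27, 2.74]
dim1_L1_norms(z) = [1.64, 4.36, 2.56, 2.67, 3.25, 3.49]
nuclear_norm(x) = 12.85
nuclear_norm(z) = 8.00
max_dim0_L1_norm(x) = 8.17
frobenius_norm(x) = 7.79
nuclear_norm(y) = 14.51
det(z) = -3.17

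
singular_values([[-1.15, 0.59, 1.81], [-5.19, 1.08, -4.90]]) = [7.23, 2.2]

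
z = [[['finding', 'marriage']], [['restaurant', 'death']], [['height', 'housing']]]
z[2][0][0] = 'height'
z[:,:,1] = [['marriage'], ['death'], ['housing']]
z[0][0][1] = 'marriage'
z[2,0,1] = 'housing'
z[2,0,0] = 'height'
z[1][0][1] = 'death'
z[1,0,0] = 'restaurant'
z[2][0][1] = 'housing'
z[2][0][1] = 'housing'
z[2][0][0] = 'height'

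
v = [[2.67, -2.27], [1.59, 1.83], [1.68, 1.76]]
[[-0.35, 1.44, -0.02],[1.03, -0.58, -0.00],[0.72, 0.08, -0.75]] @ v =[[1.32, 3.39], [1.83, -3.40], [0.79, -2.81]]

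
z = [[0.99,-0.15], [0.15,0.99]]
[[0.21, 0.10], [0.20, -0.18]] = z@ [[0.24, 0.07], [0.17, -0.19]]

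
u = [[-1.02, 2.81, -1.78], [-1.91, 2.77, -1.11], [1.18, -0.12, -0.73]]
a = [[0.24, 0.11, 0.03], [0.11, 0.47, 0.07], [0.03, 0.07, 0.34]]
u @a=[[0.01, 1.08, -0.44], [-0.19, 1.01, -0.24], [0.25, 0.02, -0.22]]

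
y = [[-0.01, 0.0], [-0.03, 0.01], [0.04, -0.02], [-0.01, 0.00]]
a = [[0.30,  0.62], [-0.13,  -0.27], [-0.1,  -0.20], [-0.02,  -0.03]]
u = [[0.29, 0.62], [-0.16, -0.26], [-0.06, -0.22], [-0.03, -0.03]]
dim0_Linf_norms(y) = [0.04, 0.02]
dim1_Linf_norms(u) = [0.62, 0.26, 0.22, 0.03]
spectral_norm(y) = 0.06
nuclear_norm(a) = 0.79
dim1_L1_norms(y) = [0.01, 0.04, 0.06, 0.01]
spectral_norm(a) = 0.78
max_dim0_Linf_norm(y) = 0.04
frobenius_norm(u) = 0.78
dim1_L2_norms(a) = [0.69, 0.3, 0.22, 0.04]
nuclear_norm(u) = 0.84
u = y + a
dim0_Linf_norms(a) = [0.3, 0.62]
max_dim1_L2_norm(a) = 0.69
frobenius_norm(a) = 0.78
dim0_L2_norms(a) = [0.34, 0.71]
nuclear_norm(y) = 0.06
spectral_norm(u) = 0.78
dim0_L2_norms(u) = [0.34, 0.71]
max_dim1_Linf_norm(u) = 0.62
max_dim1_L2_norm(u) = 0.68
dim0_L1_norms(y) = [0.09, 0.03]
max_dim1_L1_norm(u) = 0.91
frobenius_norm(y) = 0.06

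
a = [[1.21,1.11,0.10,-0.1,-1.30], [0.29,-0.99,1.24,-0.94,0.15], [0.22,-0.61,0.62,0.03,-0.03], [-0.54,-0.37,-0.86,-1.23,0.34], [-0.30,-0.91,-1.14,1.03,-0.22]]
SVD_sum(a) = [[1.06, 1.18, 0.71, 0.01, -0.89], [-0.03, -0.03, -0.02, -0.00, 0.03], [-0.0, -0.0, -0.00, -0.0, 0.0], [-0.54, -0.6, -0.36, -0.0, 0.45], [-0.56, -0.62, -0.37, -0.0, 0.47]] + [[-0.03, 0.13, -0.29, 0.26, -0.09], [0.11, -0.55, 1.23, -1.1, 0.39], [0.04, -0.18, 0.42, -0.37, 0.13], [0.02, -0.1, 0.22, -0.19, 0.07], [-0.08, 0.37, -0.83, 0.74, -0.27]] + [[-0.04, 0.13, -0.13, -0.21, 0.02], [0.06, -0.17, 0.17, 0.27, -0.02], [0.09, -0.29, 0.29, 0.46, -0.04], [-0.19, 0.57, -0.57, -0.91, 0.08], [0.10, -0.29, 0.29, 0.47, -0.04]] + [[0.21, -0.33, -0.20, -0.16, -0.34], [0.16, -0.24, -0.14, -0.11, -0.24], [0.08, -0.13, -0.08, -0.06, -0.13], [0.16, -0.25, -0.15, -0.12, -0.26], [0.24, -0.37, -0.22, -0.18, -0.38]] + [[0.0, -0.0, -0.00, 0.0, 0.0],[-0.00, 0.00, 0.00, -0.0, -0.00],[0.01, -0.0, -0.0, 0.0, 0.01],[0.0, -0.00, -0.0, 0.00, 0.0],[-0.0, 0.0, 0.0, -0.00, -0.0]]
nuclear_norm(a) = 7.40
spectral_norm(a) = 2.42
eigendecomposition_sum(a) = [[(1.31+0j),0.49+0.00j,1.55+0.00j,(-0.44+0j),-0.84+0.00j],[0.25+0.00j,0.09+0.00j,(0.3+0j),(-0.09+0j),(-0.16+0j)],[(0.1+0j),(0.04+0j),(0.12+0j),(-0.03+0j),(-0.07+0j)],[(-0.33-0j),-0.12-0.00j,-0.39-0.00j,(0.11-0j),0.21-0.00j],[(-0.5-0j),(-0.19-0j),(-0.59-0j),0.17-0.00j,(0.32-0j)]] + [[0.06-0.00j, 0.12-0.00j, 0.06-0.00j, (0.43-0j), (-0.06-0j)], [-0.18+0.00j, -0.36+0.00j, (-0.2+0j), (-1.31+0j), 0.19+0.00j], [(-0.05+0j), (-0.11+0j), (-0.06+0j), (-0.38+0j), (0.05+0j)], [-0.17+0.00j, -0.36+0.00j, (-0.19+0j), (-1.3+0j), (0.18+0j)], [-0.01+0.00j, -0.03+0.00j, (-0.02+0j), -0.11+0.00j, 0.02+0.00j]] + [[(-0.08+0.17j), 0.27-0.55j, (-0.8+0.3j), (-0.05+0.53j), (-0.19-0.13j)],[(0.11-0.07j), (-0.36+0.21j), (0.57+0.12j), 0.23-0.28j, 0.06+0.15j],[(0.08-0j), -0.28+0.00j, 0.29+0.26j, 0.22-0.09j, -0.01+0.11j],[-0.02+0.03j, (0.06-0.08j), (-0.14+0.03j), (-0.02+0.09j), (-0.03-0.03j)],[0.11+0.20j, (-0.33-0.68j), -0.30+1.00j, (0.48+0.45j), (-0.27+0.09j)]] + [[(-0.08-0.17j), (0.27+0.55j), -0.80-0.30j, (-0.05-0.53j), (-0.19+0.13j)], [(0.11+0.07j), (-0.36-0.21j), 0.57-0.12j, (0.23+0.28j), 0.06-0.15j], [0.08+0.00j, (-0.28-0j), 0.29-0.26j, 0.22+0.09j, -0.01-0.11j], [-0.02-0.03j, 0.06+0.08j, (-0.14-0.03j), (-0.02-0.09j), -0.03+0.03j], [0.11-0.20j, -0.33+0.68j, -0.30-1.00j, (0.48-0.45j), (-0.27-0.09j)]] + [[-0j, (-0.04+0j), 0.08-0.00j, (0.02-0j), -0.02-0.00j], [(-0+0j), -0j, (-0+0j), -0.00+0.00j, 0.00+0.00j], [(-0+0j), 0.01-0.00j, (-0.03+0j), (-0.01+0j), (0.01+0j)], [-0j, -0.00+0.00j, 0.00-0.00j, 0.00-0.00j, -0.00-0.00j], [-0j, -0.04+0.00j, (0.07-0j), 0.02-0.00j, -0.01-0.00j]]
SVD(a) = [[-0.81, 0.18, -0.18, -0.53, 0.01], [0.02, -0.78, 0.23, -0.39, -0.44], [0.00, -0.26, 0.39, -0.21, 0.86], [0.41, -0.14, -0.78, -0.41, 0.21], [0.42, 0.53, 0.40, -0.6, -0.17]] @ diag([2.4199919566657653, 2.301358475214657, 1.5896310023206877, 1.0792360363588984, 0.010533400017369542]) @ [[-0.54, -0.60, -0.37, -0.0, 0.45], [-0.06, 0.31, -0.69, 0.61, -0.22], [0.15, -0.47, 0.46, 0.74, -0.06], [-0.37, 0.57, 0.34, 0.27, 0.59], [0.73, -0.04, -0.25, 0.04, 0.63]]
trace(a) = -0.61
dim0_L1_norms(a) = [2.56, 3.99, 3.96, 3.33, 2.04]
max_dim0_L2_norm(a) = 1.99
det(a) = 0.10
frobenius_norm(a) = 3.85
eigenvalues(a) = [(1.95+0j), (-1.65+0j), (-0.44+0.81j), (-0.44-0.81j), (-0.04+0j)]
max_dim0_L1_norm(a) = 3.99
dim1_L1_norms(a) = [3.82, 3.61, 1.51, 3.34, 3.6]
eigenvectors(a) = [[(0.89+0j), -0.22+0.00j, (-0.34-0.44j), (-0.34+0.44j), 0.72+0.00j], [0.17+0.00j, 0.68+0.00j, (0.03+0.38j), 0.03-0.38j, (-0.03+0j)], [(0.07+0j), (0.2+0j), (-0.11+0.23j), (-0.11-0.23j), -0.24+0.00j], [(-0.23+0j), (0.67+0j), -0.04-0.08j, -0.04+0.08j, 0.04+0.00j], [-0.34+0.00j, (0.06+0j), -0.69+0.00j, -0.69-0.00j, 0.65+0.00j]]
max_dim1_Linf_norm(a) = 1.3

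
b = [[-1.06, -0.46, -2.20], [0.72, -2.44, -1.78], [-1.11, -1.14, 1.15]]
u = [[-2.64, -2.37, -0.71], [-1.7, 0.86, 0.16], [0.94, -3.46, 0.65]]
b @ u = [[1.51, 9.73, -0.75],[0.57, 2.35, -2.06],[5.95, -2.33, 1.35]]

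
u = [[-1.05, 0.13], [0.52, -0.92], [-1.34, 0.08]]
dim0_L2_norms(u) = [1.78, 0.93]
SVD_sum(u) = [[-1.0,0.29], [0.72,-0.21], [-1.26,0.36]] + [[-0.05, -0.16], [-0.2, -0.71], [-0.08, -0.28]]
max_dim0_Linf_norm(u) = 1.34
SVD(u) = [[-0.57, -0.20], [0.41, -0.91], [-0.71, -0.36]] @ diag([1.837526914249514, 0.8134462732157918]) @ [[0.96, -0.28], [0.28, 0.96]]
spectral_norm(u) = 1.84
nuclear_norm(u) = 2.65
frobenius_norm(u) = 2.01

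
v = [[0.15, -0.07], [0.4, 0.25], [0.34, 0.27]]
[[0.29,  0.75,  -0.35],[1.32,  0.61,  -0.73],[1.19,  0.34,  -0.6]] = v@[[2.5, 3.52, -2.12], [1.27, -3.19, 0.46]]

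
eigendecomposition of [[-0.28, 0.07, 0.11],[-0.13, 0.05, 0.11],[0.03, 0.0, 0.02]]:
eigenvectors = [[0.9, -0.14, 0.3],[0.41, -0.96, 0.89],[-0.1, 0.25, 0.34]]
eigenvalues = [-0.26, 0.0, 0.05]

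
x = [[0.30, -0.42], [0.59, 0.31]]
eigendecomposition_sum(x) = [[(0.15+0.25j), (-0.21+0.13j)],[(0.29-0.18j), 0.15+0.25j]] + [[(0.15-0.25j), (-0.21-0.13j)], [0.29+0.18j, 0.15-0.25j]]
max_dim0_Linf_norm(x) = 0.59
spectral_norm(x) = 0.68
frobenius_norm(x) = 0.84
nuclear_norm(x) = 1.18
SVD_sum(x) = [[0.15,  0.05],[0.63,  0.19]] + [[0.15, -0.47], [-0.04, 0.12]]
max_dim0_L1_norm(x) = 0.89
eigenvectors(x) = [[(0.01-0.64j),0.01+0.64j], [(-0.76+0j),-0.76-0.00j]]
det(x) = 0.34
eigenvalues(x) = [(0.3+0.5j), (0.3-0.5j)]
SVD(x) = [[-0.24, -0.97], [-0.97, 0.24]] @ diag([0.6751045574265895, 0.5048106937673256]) @ [[-0.96, -0.3], [-0.30, 0.96]]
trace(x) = 0.61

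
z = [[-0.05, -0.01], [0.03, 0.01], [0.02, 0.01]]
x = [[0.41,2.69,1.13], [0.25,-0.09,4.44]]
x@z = [[0.08, 0.03], [0.07, 0.04]]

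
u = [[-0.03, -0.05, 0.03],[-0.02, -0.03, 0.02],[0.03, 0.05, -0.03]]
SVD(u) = [[-0.65, 0.29, 0.71], [-0.41, -0.91, 0.00], [0.65, -0.29, 0.71]] @ diag([0.10146977401927403, 0.001971030308612009, 1.1144331775225347e-18]) @ [[0.46, 0.76, -0.46], [0.54, -0.65, -0.54], [0.71, 0.0, 0.71]]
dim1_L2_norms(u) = [0.07, 0.04, 0.07]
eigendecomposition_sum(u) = [[-0.03, -0.05, 0.03],[-0.02, -0.03, 0.02],[0.03, 0.05, -0.03]] + [[-0.00, -0.0, -0.0], [0.00, 0.0, 0.0], [-0.0, -0.00, -0.0]] + [[0.00,-0.00,-0.0], [-0.0,0.00,0.00], [-0.00,0.0,0.0]]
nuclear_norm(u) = 0.10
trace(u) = -0.09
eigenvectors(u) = [[0.64, 0.71, -0.53],[0.41, -0.00, 0.66],[-0.64, 0.71, 0.53]]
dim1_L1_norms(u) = [0.11, 0.07, 0.11]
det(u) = 0.00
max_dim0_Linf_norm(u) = 0.05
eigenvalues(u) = [-0.09, -0.0, 0.0]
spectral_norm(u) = 0.10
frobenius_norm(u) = 0.10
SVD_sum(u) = [[-0.03, -0.05, 0.03], [-0.02, -0.03, 0.02], [0.03, 0.05, -0.03]] + [[0.00, -0.0, -0.00], [-0.0, 0.0, 0.0], [-0.00, 0.0, 0.0]] + [[0.0,0.00,0.0], [0.0,0.0,0.00], [0.00,0.0,0.00]]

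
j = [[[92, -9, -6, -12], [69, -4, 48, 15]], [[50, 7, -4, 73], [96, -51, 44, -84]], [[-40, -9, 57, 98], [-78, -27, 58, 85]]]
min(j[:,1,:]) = -84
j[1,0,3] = 73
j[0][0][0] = 92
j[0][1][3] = 15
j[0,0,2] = -6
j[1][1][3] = -84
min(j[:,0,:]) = -40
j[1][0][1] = 7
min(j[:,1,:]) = -84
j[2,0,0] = -40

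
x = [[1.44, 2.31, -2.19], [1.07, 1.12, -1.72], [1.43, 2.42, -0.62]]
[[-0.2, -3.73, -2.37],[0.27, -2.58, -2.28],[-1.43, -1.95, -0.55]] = x @ [[-0.32, -0.01, -1.11],[-0.59, -0.5, 0.71],[-0.74, 1.17, 1.10]]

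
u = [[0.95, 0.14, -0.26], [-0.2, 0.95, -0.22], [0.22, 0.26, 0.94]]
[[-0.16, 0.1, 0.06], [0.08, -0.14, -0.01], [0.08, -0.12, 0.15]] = u @ [[-0.15, 0.1, 0.09], [0.08, -0.15, 0.04], [0.10, -0.11, 0.13]]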